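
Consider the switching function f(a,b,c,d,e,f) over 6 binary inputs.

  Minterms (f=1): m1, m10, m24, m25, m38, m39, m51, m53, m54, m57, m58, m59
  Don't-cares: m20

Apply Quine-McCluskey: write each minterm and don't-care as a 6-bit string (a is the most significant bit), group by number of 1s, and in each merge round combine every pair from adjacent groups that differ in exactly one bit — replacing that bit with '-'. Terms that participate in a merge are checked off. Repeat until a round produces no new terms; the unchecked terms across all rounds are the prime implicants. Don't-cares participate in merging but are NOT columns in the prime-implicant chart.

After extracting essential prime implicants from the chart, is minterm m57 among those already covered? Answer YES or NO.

NO

Round 0: 000001 001010 010100 011000✓ 011001✓ 100110✓ 100111✓ 110011✓ 110101 110110✓ 111001✓ 111010✓ 111011✓
Round 1: -11001 01100- 1-0110 10011- 11-011 1110-1 11101-
PIs = {-11001, 000001, 001010, 010100, 01100-, 1-0110, 10011-, 11-011, 110101, 1110-1, 11101-}
Coverage chart:
  m1: 000001 ←essential
  m10: 001010 ←essential
  m24: 01100- ←essential
  m25: -11001,01100-
  m38: 1-0110,10011-
  m39: 10011- ←essential
  m51: 11-011 ←essential
  m53: 110101 ←essential
  m54: 1-0110 ←essential
  m57: -11001,1110-1
  m58: 11101- ←essential
  m59: 11-011,1110-1,11101-
Essential: 000001, 001010, 01100-, 1-0110, 10011-, 11-011, 110101, 11101-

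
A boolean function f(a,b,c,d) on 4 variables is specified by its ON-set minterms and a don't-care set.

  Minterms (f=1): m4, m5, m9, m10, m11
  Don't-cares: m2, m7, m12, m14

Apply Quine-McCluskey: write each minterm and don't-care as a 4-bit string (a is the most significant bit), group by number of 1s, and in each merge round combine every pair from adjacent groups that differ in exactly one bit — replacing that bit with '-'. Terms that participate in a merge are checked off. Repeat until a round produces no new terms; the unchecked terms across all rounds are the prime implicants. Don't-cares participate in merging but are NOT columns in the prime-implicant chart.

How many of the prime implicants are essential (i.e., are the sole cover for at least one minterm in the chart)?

size-2^0 implicants → 0010(✓)  0100(✓)  0101(✓)  0111(✓)  1001(✓)  1010(✓)  1011(✓)  1100(✓)  1110(✓)
size-2^1 implicants → -010  -100  01-1  010-  1-10  10-1  101-  11-0
Unchecked terms (primes): -010, -100, 01-1, 010-, 1-10, 10-1, 101-, 11-0
Minterm coverage:
  m4 ⊆ -100,010-
  m5 ⊆ 01-1,010-
  m9 ⊆ 10-1 [E]
  m10 ⊆ -010,1-10,101-
  m11 ⊆ 10-1,101-
E = {10-1}

1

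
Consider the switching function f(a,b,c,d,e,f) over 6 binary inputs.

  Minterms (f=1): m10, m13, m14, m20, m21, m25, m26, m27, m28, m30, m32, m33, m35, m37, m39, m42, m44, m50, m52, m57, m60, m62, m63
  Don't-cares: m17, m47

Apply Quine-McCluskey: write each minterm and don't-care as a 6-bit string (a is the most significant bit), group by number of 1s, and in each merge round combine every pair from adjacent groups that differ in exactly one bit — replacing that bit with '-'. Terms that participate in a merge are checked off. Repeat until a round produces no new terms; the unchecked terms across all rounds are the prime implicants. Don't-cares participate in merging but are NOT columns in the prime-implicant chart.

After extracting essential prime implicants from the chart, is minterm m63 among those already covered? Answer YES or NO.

[col 0] 001010*, 001101, 001110*, 010001*, 010100*, 010101*, 011001*, 011010*, 011011*, 011100*, 011110*, 100000*, 100001*, 100011*, 100101*, 100111*, 101010*, 101100*, 101111*, 110010, 110100*, 111001*, 111100*, 111110*, 111111*
[col 1] -01010, -10100*, -11001, -11100*, -11110*, 0-1010*, 0-1110*, 001-10*, 01-001, 01-100*, 010-01, 01010-, 011-10*, 0110-1, 01101-, 0111-0*, 1-1100, 1-1111, 10-111, 100-01*, 100-11*, 1000-1*, 10000-, 1001-1*, 11-100*, 1111-0*, 11111-
[col 2] -1-100, -111-0, 0-1-10, 100--1
Prime implicants: -01010, -1-100, -11001, -111-0, 0-1-10, 001101, 01-001, 010-01, 01010-, 0110-1, 01101-, 1-1100, 1-1111, 10-111, 100--1, 10000-, 110010, 11111-
PI chart (minterm → PIs covering it):
  10 | -01010,0-1-10
  13 | 001101  (sole → essential)
  14 | 0-1-10  (sole → essential)
  20 | -1-100,01010-
  21 | 010-01,01010-
  25 | -11001,01-001,0110-1
  26 | 0-1-10,01101-
  27 | 0110-1,01101-
  28 | -1-100,-111-0
  30 | -111-0,0-1-10
  32 | 10000-  (sole → essential)
  33 | 100--1,10000-
  35 | 100--1  (sole → essential)
  37 | 100--1  (sole → essential)
  39 | 10-111,100--1
  42 | -01010  (sole → essential)
  44 | 1-1100  (sole → essential)
  50 | 110010  (sole → essential)
  52 | -1-100  (sole → essential)
  57 | -11001  (sole → essential)
  60 | -1-100,-111-0,1-1100
  62 | -111-0,11111-
  63 | 1-1111,11111-
Essential prime implicants: -01010, -1-100, -11001, 0-1-10, 001101, 1-1100, 100--1, 10000-, 110010

NO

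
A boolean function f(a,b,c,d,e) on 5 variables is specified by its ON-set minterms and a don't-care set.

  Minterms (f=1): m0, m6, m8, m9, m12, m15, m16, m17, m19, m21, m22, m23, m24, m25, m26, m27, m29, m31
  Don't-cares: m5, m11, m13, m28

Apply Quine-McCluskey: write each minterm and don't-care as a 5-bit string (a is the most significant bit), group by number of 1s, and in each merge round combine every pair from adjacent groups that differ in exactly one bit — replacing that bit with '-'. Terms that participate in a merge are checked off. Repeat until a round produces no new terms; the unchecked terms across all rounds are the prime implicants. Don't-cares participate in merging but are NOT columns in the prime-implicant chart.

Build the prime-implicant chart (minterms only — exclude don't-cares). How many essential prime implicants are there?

size-2^0 implicants → 00000(✓)  00101(✓)  00110(✓)  01000(✓)  01001(✓)  01011(✓)  01100(✓)  01101(✓)  01111(✓)  10000(✓)  10001(✓)  10011(✓)  10101(✓)  10110(✓)  10111(✓)  11000(✓)  11001(✓)  11010(✓)  11011(✓)  11100(✓)  11101(✓)  11111(✓)
size-2^1 implicants → -0000(✓)  -0101(✓)  -0110  -1000(✓)  -1001(✓)  -1011(✓)  -1100(✓)  -1101(✓)  -1111(✓)  0-000(✓)  0-101(✓)  01-00(✓)  01-01(✓)  01-11(✓)  010-1(✓)  0100-(✓)  011-1(✓)  0110-(✓)  1-000(✓)  1-001(✓)  1-011(✓)  1-101(✓)  1-111(✓)  10-01(✓)  10-11(✓)  100-1(✓)  1000-(✓)  101-1(✓)  1011-  11-00(✓)  11-01(✓)  11-11(✓)  110-0(✓)  110-1(✓)  1100-(✓)  1101-(✓)  111-1(✓)  1110-(✓)
size-2^2 implicants → --000  --101  -1-00(✓)  -1-01(✓)  -1-11(✓)  -10-1(✓)  -100-(✓)  -11-1(✓)  -110-(✓)  01--1(✓)  01-0-(✓)  1--01(✓)  1--11(✓)  1-0-1(✓)  1-00-  1-1-1(✓)  10--1(✓)  11--1(✓)  11-0-(✓)  110--
size-2^3 implicants → -1--1  -1-0-  1---1
Unchecked terms (primes): --000, --101, -0110, -1--1, -1-0-, 1---1, 1-00-, 1011-, 110--
Minterm coverage:
  m0 ⊆ --000 [E]
  m6 ⊆ -0110 [E]
  m8 ⊆ --000,-1-0-
  m9 ⊆ -1--1,-1-0-
  m12 ⊆ -1-0- [E]
  m15 ⊆ -1--1 [E]
  m16 ⊆ --000,1-00-
  m17 ⊆ 1---1,1-00-
  m19 ⊆ 1---1 [E]
  m21 ⊆ --101,1---1
  m22 ⊆ -0110,1011-
  m23 ⊆ 1---1,1011-
  m24 ⊆ --000,-1-0-,1-00-,110--
  m25 ⊆ -1--1,-1-0-,1---1,1-00-,110--
  m26 ⊆ 110-- [E]
  m27 ⊆ -1--1,1---1,110--
  m29 ⊆ --101,-1--1,-1-0-,1---1
  m31 ⊆ -1--1,1---1
E = {--000, -0110, -1--1, -1-0-, 1---1, 110--}

6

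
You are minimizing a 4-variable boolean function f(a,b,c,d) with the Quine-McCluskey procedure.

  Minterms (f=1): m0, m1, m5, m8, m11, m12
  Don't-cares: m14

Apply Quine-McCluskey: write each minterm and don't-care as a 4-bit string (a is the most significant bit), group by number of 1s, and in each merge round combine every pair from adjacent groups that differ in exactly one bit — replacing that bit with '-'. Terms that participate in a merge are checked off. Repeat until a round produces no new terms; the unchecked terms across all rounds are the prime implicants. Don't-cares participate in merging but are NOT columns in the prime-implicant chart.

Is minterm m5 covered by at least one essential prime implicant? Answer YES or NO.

[col 0] 0000*, 0001*, 0101*, 1000*, 1011, 1100*, 1110*
[col 1] -000, 0-01, 000-, 1-00, 11-0
Prime implicants: -000, 0-01, 000-, 1-00, 1011, 11-0
PI chart (minterm → PIs covering it):
  0 | -000,000-
  1 | 0-01,000-
  5 | 0-01  (sole → essential)
  8 | -000,1-00
  11 | 1011  (sole → essential)
  12 | 1-00,11-0
Essential prime implicants: 0-01, 1011

YES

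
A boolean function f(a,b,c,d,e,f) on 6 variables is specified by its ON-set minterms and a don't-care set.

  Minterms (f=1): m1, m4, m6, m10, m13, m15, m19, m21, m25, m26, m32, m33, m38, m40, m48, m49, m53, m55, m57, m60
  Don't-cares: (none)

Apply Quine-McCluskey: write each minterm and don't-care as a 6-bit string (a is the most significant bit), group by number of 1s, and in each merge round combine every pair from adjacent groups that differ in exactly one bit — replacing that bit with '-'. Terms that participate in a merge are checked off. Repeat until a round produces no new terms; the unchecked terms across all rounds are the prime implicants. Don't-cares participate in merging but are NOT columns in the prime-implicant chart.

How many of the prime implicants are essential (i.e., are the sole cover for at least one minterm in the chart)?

size-2^0 implicants → 000001(✓)  000100(✓)  000110(✓)  001010(✓)  001101(✓)  001111(✓)  010011  010101(✓)  011001(✓)  011010(✓)  100000(✓)  100001(✓)  100110(✓)  101000(✓)  110000(✓)  110001(✓)  110101(✓)  110111(✓)  111001(✓)  111100
size-2^1 implicants → -00001  -00110  -10101  -11001  0-1010  0001-0  0011-1  1-0000(✓)  1-0001(✓)  10-000  10000-(✓)  11-001  110-01  11000-(✓)  1101-1
size-2^2 implicants → 1-000-
Unchecked terms (primes): -00001, -00110, -10101, -11001, 0-1010, 0001-0, 0011-1, 010011, 1-000-, 10-000, 11-001, 110-01, 1101-1, 111100
Minterm coverage:
  m1 ⊆ -00001 [E]
  m4 ⊆ 0001-0 [E]
  m6 ⊆ -00110,0001-0
  m10 ⊆ 0-1010 [E]
  m13 ⊆ 0011-1 [E]
  m15 ⊆ 0011-1 [E]
  m19 ⊆ 010011 [E]
  m21 ⊆ -10101 [E]
  m25 ⊆ -11001 [E]
  m26 ⊆ 0-1010 [E]
  m32 ⊆ 1-000-,10-000
  m33 ⊆ -00001,1-000-
  m38 ⊆ -00110 [E]
  m40 ⊆ 10-000 [E]
  m48 ⊆ 1-000- [E]
  m49 ⊆ 1-000-,11-001,110-01
  m53 ⊆ -10101,110-01,1101-1
  m55 ⊆ 1101-1 [E]
  m57 ⊆ -11001,11-001
  m60 ⊆ 111100 [E]
E = {-00001, -00110, -10101, -11001, 0-1010, 0001-0, 0011-1, 010011, 1-000-, 10-000, 1101-1, 111100}

12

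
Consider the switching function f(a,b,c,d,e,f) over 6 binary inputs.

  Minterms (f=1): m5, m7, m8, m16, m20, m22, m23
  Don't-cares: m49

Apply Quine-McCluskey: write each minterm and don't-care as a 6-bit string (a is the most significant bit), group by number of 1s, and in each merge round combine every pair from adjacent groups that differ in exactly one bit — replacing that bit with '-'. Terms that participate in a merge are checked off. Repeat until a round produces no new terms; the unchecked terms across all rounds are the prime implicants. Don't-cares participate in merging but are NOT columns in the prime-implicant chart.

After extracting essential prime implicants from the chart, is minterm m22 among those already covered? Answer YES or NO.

NO

Round 0: 000101✓ 000111✓ 001000 010000✓ 010100✓ 010110✓ 010111✓ 110001
Round 1: 0-0111 0001-1 010-00 0101-0 01011-
PIs = {0-0111, 0001-1, 001000, 010-00, 0101-0, 01011-, 110001}
Coverage chart:
  m5: 0001-1 ←essential
  m7: 0-0111,0001-1
  m8: 001000 ←essential
  m16: 010-00 ←essential
  m20: 010-00,0101-0
  m22: 0101-0,01011-
  m23: 0-0111,01011-
Essential: 0001-1, 001000, 010-00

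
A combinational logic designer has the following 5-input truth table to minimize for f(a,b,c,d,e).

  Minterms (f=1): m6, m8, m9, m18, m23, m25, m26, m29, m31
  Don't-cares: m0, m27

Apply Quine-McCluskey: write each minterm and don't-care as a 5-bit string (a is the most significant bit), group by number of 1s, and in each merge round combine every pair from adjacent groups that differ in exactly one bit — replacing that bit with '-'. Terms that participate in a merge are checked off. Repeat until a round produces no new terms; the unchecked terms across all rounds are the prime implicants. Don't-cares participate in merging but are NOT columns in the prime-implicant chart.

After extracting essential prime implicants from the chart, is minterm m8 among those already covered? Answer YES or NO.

size-2^0 implicants → 00000(✓)  00110  01000(✓)  01001(✓)  10010(✓)  10111(✓)  11001(✓)  11010(✓)  11011(✓)  11101(✓)  11111(✓)
size-2^1 implicants → -1001  0-000  0100-  1-010  1-111  11-01(✓)  11-11(✓)  110-1(✓)  1101-  111-1(✓)
size-2^2 implicants → 11--1
Unchecked terms (primes): -1001, 0-000, 00110, 0100-, 1-010, 1-111, 11--1, 1101-
Minterm coverage:
  m6 ⊆ 00110 [E]
  m8 ⊆ 0-000,0100-
  m9 ⊆ -1001,0100-
  m18 ⊆ 1-010 [E]
  m23 ⊆ 1-111 [E]
  m25 ⊆ -1001,11--1
  m26 ⊆ 1-010,1101-
  m29 ⊆ 11--1 [E]
  m31 ⊆ 1-111,11--1
E = {00110, 1-010, 1-111, 11--1}

NO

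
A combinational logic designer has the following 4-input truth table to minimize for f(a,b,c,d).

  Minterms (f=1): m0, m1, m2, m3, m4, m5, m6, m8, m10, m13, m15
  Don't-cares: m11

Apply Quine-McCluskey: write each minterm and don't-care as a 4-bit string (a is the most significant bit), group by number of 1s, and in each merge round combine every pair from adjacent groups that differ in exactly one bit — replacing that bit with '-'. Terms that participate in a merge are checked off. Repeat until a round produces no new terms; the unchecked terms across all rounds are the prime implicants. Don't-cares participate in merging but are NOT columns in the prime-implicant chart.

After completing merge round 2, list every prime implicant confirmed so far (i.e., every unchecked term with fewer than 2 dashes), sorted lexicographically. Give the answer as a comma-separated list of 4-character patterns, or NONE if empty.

[col 0] 0000*, 0001*, 0010*, 0011*, 0100*, 0101*, 0110*, 1000*, 1010*, 1011*, 1101*, 1111*
[col 1] -000*, -010*, -011*, -101, 0-00*, 0-01*, 0-10*, 00-0*, 00-1*, 000-*, 001-*, 01-0*, 010-*, 1-11, 10-0*, 101-*, 11-1
[col 2] -0-0, -01-, 0--0, 0-0-, 00--
Prime implicants: -0-0, -01-, -101, 0--0, 0-0-, 00--, 1-11, 11-1

-101, 1-11, 11-1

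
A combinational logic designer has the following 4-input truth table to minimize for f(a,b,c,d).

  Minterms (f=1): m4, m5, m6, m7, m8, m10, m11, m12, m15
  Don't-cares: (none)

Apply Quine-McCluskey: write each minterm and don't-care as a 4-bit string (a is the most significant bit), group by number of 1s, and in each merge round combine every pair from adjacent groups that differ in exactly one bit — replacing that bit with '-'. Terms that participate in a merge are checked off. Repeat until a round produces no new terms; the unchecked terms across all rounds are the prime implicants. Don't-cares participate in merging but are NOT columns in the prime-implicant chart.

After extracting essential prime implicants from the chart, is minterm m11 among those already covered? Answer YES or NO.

[col 0] 0100*, 0101*, 0110*, 0111*, 1000*, 1010*, 1011*, 1100*, 1111*
[col 1] -100, -111, 01-0*, 01-1*, 010-*, 011-*, 1-00, 1-11, 10-0, 101-
[col 2] 01--
Prime implicants: -100, -111, 01--, 1-00, 1-11, 10-0, 101-
PI chart (minterm → PIs covering it):
  4 | -100,01--
  5 | 01--  (sole → essential)
  6 | 01--  (sole → essential)
  7 | -111,01--
  8 | 1-00,10-0
  10 | 10-0,101-
  11 | 1-11,101-
  12 | -100,1-00
  15 | -111,1-11
Essential prime implicants: 01--

NO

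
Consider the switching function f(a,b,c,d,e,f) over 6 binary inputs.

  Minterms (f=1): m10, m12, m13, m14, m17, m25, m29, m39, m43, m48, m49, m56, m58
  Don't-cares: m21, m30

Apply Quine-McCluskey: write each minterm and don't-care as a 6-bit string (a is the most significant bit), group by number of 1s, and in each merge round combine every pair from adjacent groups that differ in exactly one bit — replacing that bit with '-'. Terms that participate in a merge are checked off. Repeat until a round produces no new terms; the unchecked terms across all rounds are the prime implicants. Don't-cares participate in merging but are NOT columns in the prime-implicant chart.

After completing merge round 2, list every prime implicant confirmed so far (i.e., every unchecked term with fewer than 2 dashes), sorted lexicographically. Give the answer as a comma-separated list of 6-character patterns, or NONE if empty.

-10001, 0-1101, 0-1110, 001-10, 0011-0, 00110-, 100111, 101011, 11-000, 11000-, 1110-0

Round 0: 001010✓ 001100✓ 001101✓ 001110✓ 010001✓ 010101✓ 011001✓ 011101✓ 011110✓ 100111 101011 110000✓ 110001✓ 111000✓ 111010✓
Round 1: -10001 0-1101 0-1110 001-10 0011-0 00110- 01-001✓ 01-101✓ 010-01✓ 011-01✓ 11-000 11000- 1110-0
Round 2: 01--01
PIs = {-10001, 0-1101, 0-1110, 001-10, 0011-0, 00110-, 01--01, 100111, 101011, 11-000, 11000-, 1110-0}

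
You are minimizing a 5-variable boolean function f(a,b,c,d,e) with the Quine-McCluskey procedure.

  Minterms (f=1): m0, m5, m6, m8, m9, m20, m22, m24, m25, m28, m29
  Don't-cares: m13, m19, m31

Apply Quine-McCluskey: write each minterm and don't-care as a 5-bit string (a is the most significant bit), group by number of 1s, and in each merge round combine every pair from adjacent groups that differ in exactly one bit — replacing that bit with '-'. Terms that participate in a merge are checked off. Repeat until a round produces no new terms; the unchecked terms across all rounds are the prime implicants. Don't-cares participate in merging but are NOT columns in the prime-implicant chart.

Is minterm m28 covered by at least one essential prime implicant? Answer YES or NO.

size-2^0 implicants → 00000(✓)  00101(✓)  00110(✓)  01000(✓)  01001(✓)  01101(✓)  10011  10100(✓)  10110(✓)  11000(✓)  11001(✓)  11100(✓)  11101(✓)  11111(✓)
size-2^1 implicants → -0110  -1000(✓)  -1001(✓)  -1101(✓)  0-000  0-101  01-01(✓)  0100-(✓)  1-100  101-0  11-00(✓)  11-01(✓)  1100-(✓)  111-1  1110-(✓)
size-2^2 implicants → -1-01  -100-  11-0-
Unchecked terms (primes): -0110, -1-01, -100-, 0-000, 0-101, 1-100, 10011, 101-0, 11-0-, 111-1
Minterm coverage:
  m0 ⊆ 0-000 [E]
  m5 ⊆ 0-101 [E]
  m6 ⊆ -0110 [E]
  m8 ⊆ -100-,0-000
  m9 ⊆ -1-01,-100-
  m20 ⊆ 1-100,101-0
  m22 ⊆ -0110,101-0
  m24 ⊆ -100-,11-0-
  m25 ⊆ -1-01,-100-,11-0-
  m28 ⊆ 1-100,11-0-
  m29 ⊆ -1-01,11-0-,111-1
E = {-0110, 0-000, 0-101}

NO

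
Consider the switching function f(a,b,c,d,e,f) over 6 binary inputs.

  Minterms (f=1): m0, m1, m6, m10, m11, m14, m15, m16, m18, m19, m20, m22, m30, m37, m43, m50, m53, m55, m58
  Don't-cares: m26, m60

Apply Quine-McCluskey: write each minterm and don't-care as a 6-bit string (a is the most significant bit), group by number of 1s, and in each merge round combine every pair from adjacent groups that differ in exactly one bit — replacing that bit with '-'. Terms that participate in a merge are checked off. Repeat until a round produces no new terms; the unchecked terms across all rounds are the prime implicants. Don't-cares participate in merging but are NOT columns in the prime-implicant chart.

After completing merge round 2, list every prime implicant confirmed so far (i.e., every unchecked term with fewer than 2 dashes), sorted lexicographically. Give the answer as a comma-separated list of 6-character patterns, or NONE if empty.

-01011, 0-0000, 00000-, 01001-, 1-0101, 1101-1, 111100

size-2^0 implicants → 000000(✓)  000001(✓)  000110(✓)  001010(✓)  001011(✓)  001110(✓)  001111(✓)  010000(✓)  010010(✓)  010011(✓)  010100(✓)  010110(✓)  011010(✓)  011110(✓)  100101(✓)  101011(✓)  110010(✓)  110101(✓)  110111(✓)  111010(✓)  111100
size-2^1 implicants → -01011  -10010(✓)  -11010(✓)  0-0000  0-0110(✓)  0-1010(✓)  0-1110(✓)  00-110(✓)  00000-  001-10(✓)  001-11(✓)  00101-(✓)  00111-(✓)  01-010(✓)  01-110(✓)  010-00(✓)  010-10(✓)  0100-0(✓)  01001-  0101-0(✓)  011-10(✓)  1-0101  11-010(✓)  1101-1
size-2^2 implicants → -1-010  0--110  0-1-10  001-1-  01--10  010--0
Unchecked terms (primes): -01011, -1-010, 0--110, 0-0000, 0-1-10, 00000-, 001-1-, 01--10, 010--0, 01001-, 1-0101, 1101-1, 111100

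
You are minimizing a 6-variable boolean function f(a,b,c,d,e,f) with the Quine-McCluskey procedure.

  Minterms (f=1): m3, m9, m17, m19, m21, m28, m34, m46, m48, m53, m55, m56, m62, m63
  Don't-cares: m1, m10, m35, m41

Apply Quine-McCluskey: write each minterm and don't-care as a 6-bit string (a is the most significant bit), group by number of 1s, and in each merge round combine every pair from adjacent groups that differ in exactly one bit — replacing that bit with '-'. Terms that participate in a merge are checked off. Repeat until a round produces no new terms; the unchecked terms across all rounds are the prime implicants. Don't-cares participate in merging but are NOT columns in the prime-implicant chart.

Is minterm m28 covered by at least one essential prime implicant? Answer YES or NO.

size-2^0 implicants → 000001(✓)  000011(✓)  001001(✓)  001010  010001(✓)  010011(✓)  010101(✓)  011100  100010(✓)  100011(✓)  101001(✓)  101110(✓)  110000(✓)  110101(✓)  110111(✓)  111000(✓)  111110(✓)  111111(✓)
size-2^1 implicants → -00011  -01001  -10101  0-0001(✓)  0-0011(✓)  00-001  0000-1(✓)  010-01  0100-1(✓)  1-1110  10001-  11-000  11-111  1101-1  11111-
size-2^2 implicants → 0-00-1
Unchecked terms (primes): -00011, -01001, -10101, 0-00-1, 00-001, 001010, 010-01, 011100, 1-1110, 10001-, 11-000, 11-111, 1101-1, 11111-
Minterm coverage:
  m3 ⊆ -00011,0-00-1
  m9 ⊆ -01001,00-001
  m17 ⊆ 0-00-1,010-01
  m19 ⊆ 0-00-1 [E]
  m21 ⊆ -10101,010-01
  m28 ⊆ 011100 [E]
  m34 ⊆ 10001- [E]
  m46 ⊆ 1-1110 [E]
  m48 ⊆ 11-000 [E]
  m53 ⊆ -10101,1101-1
  m55 ⊆ 11-111,1101-1
  m56 ⊆ 11-000 [E]
  m62 ⊆ 1-1110,11111-
  m63 ⊆ 11-111,11111-
E = {0-00-1, 011100, 1-1110, 10001-, 11-000}

YES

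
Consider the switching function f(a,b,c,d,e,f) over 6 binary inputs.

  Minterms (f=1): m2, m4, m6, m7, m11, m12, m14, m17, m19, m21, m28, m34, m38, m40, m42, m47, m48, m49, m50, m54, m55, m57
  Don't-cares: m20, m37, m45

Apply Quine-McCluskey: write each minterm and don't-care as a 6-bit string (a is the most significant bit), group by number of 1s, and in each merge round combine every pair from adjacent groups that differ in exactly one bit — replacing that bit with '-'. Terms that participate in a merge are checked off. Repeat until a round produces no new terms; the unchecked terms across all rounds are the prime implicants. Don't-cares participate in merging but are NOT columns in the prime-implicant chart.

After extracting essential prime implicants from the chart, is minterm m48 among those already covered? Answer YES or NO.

size-2^0 implicants → 000010(✓)  000100(✓)  000110(✓)  000111(✓)  001011  001100(✓)  001110(✓)  010001(✓)  010011(✓)  010100(✓)  010101(✓)  011100(✓)  100010(✓)  100101(✓)  100110(✓)  101000(✓)  101010(✓)  101101(✓)  101111(✓)  110000(✓)  110001(✓)  110010(✓)  110110(✓)  110111(✓)  111001(✓)
size-2^1 implicants → -00010(✓)  -00110(✓)  -10001  0-0100(✓)  0-1100(✓)  00-100(✓)  00-110(✓)  000-10(✓)  0001-0(✓)  00011-  0011-0(✓)  01-100(✓)  010-01  0100-1  01010-  1-0010(✓)  1-0110(✓)  10-010  10-101  100-10(✓)  1010-0  1011-1  11-001  110-10(✓)  1100-0  11000-  11011-
size-2^2 implicants → -00-10  0--100  00-1-0  1-0-10
Unchecked terms (primes): -00-10, -10001, 0--100, 00-1-0, 00011-, 001011, 010-01, 0100-1, 01010-, 1-0-10, 10-010, 10-101, 1010-0, 1011-1, 11-001, 1100-0, 11000-, 11011-
Minterm coverage:
  m2 ⊆ -00-10 [E]
  m4 ⊆ 0--100,00-1-0
  m6 ⊆ -00-10,00-1-0,00011-
  m7 ⊆ 00011- [E]
  m11 ⊆ 001011 [E]
  m12 ⊆ 0--100,00-1-0
  m14 ⊆ 00-1-0 [E]
  m17 ⊆ -10001,010-01,0100-1
  m19 ⊆ 0100-1 [E]
  m21 ⊆ 010-01,01010-
  m28 ⊆ 0--100 [E]
  m34 ⊆ -00-10,1-0-10,10-010
  m38 ⊆ -00-10,1-0-10
  m40 ⊆ 1010-0 [E]
  m42 ⊆ 10-010,1010-0
  m47 ⊆ 1011-1 [E]
  m48 ⊆ 1100-0,11000-
  m49 ⊆ -10001,11-001,11000-
  m50 ⊆ 1-0-10,1100-0
  m54 ⊆ 1-0-10,11011-
  m55 ⊆ 11011- [E]
  m57 ⊆ 11-001 [E]
E = {-00-10, 0--100, 00-1-0, 00011-, 001011, 0100-1, 1010-0, 1011-1, 11-001, 11011-}

NO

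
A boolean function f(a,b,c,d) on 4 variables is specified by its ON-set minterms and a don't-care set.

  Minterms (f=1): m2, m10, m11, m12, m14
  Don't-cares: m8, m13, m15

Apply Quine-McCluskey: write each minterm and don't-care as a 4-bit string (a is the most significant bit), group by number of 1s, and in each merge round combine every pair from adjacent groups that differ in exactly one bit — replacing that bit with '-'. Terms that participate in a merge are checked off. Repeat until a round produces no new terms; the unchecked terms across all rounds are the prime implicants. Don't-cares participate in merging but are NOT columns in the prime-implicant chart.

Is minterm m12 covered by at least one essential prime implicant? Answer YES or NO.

[col 0] 0010*, 1000*, 1010*, 1011*, 1100*, 1101*, 1110*, 1111*
[col 1] -010, 1-00*, 1-10*, 1-11*, 10-0*, 101-*, 11-0*, 11-1*, 110-*, 111-*
[col 2] 1--0, 1-1-, 11--
Prime implicants: -010, 1--0, 1-1-, 11--
PI chart (minterm → PIs covering it):
  2 | -010  (sole → essential)
  10 | -010,1--0,1-1-
  11 | 1-1-  (sole → essential)
  12 | 1--0,11--
  14 | 1--0,1-1-,11--
Essential prime implicants: -010, 1-1-

NO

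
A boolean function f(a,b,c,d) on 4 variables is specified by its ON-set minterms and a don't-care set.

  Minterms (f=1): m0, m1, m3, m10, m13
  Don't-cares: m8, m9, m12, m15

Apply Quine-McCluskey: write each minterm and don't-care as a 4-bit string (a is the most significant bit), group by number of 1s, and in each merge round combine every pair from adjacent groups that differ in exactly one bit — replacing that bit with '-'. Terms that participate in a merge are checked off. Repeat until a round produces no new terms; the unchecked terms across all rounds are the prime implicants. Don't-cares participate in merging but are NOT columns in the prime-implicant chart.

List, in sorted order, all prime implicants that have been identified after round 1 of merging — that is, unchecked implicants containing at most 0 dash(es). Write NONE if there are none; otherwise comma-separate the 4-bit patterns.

size-2^0 implicants → 0000(✓)  0001(✓)  0011(✓)  1000(✓)  1001(✓)  1010(✓)  1100(✓)  1101(✓)  1111(✓)
size-2^1 implicants → -000(✓)  -001(✓)  00-1  000-(✓)  1-00(✓)  1-01(✓)  10-0  100-(✓)  11-1  110-(✓)
size-2^2 implicants → -00-  1-0-
Unchecked terms (primes): -00-, 00-1, 1-0-, 10-0, 11-1

NONE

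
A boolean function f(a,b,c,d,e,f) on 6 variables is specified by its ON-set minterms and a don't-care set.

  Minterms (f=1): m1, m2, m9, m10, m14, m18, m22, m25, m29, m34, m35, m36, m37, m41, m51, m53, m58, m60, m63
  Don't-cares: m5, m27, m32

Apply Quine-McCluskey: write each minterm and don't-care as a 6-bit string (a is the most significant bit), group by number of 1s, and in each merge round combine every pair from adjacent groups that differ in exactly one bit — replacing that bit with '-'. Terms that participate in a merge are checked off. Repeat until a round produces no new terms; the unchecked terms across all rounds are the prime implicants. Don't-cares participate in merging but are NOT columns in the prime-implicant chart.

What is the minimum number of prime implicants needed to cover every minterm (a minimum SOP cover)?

[col 0] 000001*, 000010*, 000101*, 001001*, 001010*, 001110*, 010010*, 010110*, 011001*, 011011*, 011101*, 100000*, 100010*, 100011*, 100100*, 100101*, 101001*, 110011*, 110101*, 111010, 111100, 111111
[col 1] -00010, -00101, -01001, 0-0010, 0-1001, 00-001, 00-010, 000-01, 001-10, 010-10, 011-01, 0110-1, 1-0011, 1-0101, 100-00, 1000-0, 10001-, 10010-
Prime implicants: -00010, -00101, -01001, 0-0010, 0-1001, 00-001, 00-010, 000-01, 001-10, 010-10, 011-01, 0110-1, 1-0011, 1-0101, 100-00, 1000-0, 10001-, 10010-, 111010, 111100, 111111
PI chart (minterm → PIs covering it):
  1 | 00-001,000-01
  2 | -00010,0-0010,00-010
  9 | -01001,0-1001,00-001
  10 | 00-010,001-10
  14 | 001-10  (sole → essential)
  18 | 0-0010,010-10
  22 | 010-10  (sole → essential)
  25 | 0-1001,011-01,0110-1
  29 | 011-01  (sole → essential)
  34 | -00010,1000-0,10001-
  35 | 1-0011,10001-
  36 | 100-00,10010-
  37 | -00101,1-0101,10010-
  41 | -01001  (sole → essential)
  51 | 1-0011  (sole → essential)
  53 | 1-0101  (sole → essential)
  58 | 111010  (sole → essential)
  60 | 111100  (sole → essential)
  63 | 111111  (sole → essential)
Essential prime implicants: -01001, 001-10, 010-10, 011-01, 1-0011, 1-0101, 111010, 111100, 111111
Petrick residual → -00010, 00-001, 100-00
Minimum SOP uses 12 PIs: b'c'd'ef' + b'cd'e'f + a'b'd'e'f + a'b'cef' + a'bc'ef' + a'bce'f + ac'd'ef + ac'de'f + ab'c'e'f' + abcd'ef' + abcde'f' + abcdef

12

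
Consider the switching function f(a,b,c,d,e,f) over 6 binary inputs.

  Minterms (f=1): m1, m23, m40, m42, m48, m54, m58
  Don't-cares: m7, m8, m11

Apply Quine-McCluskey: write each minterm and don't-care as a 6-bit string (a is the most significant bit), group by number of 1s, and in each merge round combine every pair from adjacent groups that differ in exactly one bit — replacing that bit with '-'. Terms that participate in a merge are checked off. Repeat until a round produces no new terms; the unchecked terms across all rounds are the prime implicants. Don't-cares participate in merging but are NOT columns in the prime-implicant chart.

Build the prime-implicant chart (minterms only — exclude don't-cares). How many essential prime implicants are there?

5

Round 0: 000001 000111✓ 001000✓ 001011 010111✓ 101000✓ 101010✓ 110000 110110 111010✓
Round 1: -01000 0-0111 1-1010 1010-0
PIs = {-01000, 0-0111, 000001, 001011, 1-1010, 1010-0, 110000, 110110}
Coverage chart:
  m1: 000001 ←essential
  m23: 0-0111 ←essential
  m40: -01000,1010-0
  m42: 1-1010,1010-0
  m48: 110000 ←essential
  m54: 110110 ←essential
  m58: 1-1010 ←essential
Essential: 0-0111, 000001, 1-1010, 110000, 110110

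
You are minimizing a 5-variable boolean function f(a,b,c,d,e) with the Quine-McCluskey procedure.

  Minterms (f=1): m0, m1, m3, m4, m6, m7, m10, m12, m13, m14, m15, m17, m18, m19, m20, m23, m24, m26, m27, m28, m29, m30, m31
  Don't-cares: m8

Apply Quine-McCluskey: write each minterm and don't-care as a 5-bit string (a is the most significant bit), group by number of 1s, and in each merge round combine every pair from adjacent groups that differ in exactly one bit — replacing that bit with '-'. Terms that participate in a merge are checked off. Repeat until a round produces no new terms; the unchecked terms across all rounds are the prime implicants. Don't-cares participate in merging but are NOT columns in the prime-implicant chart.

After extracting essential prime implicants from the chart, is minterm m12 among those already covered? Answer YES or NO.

YES

size-2^0 implicants → 00000(✓)  00001(✓)  00011(✓)  00100(✓)  00110(✓)  00111(✓)  01000(✓)  01010(✓)  01100(✓)  01101(✓)  01110(✓)  01111(✓)  10001(✓)  10010(✓)  10011(✓)  10100(✓)  10111(✓)  11000(✓)  11010(✓)  11011(✓)  11100(✓)  11101(✓)  11110(✓)  11111(✓)
size-2^1 implicants → -0001(✓)  -0011(✓)  -0100(✓)  -0111(✓)  -1000(✓)  -1010(✓)  -1100(✓)  -1101(✓)  -1110(✓)  -1111(✓)  0-000(✓)  0-100(✓)  0-110(✓)  0-111(✓)  00-00(✓)  00-11(✓)  000-1(✓)  0000-  001-0(✓)  0011-(✓)  01-00(✓)  01-10(✓)  010-0(✓)  011-0(✓)  011-1(✓)  0110-(✓)  0111-(✓)  1-010(✓)  1-011(✓)  1-100(✓)  1-111(✓)  10-11(✓)  100-1(✓)  1001-(✓)  11-00(✓)  11-10(✓)  11-11(✓)  110-0(✓)  1101-(✓)  111-0(✓)  111-1(✓)  1110-(✓)  1111-(✓)
size-2^2 implicants → --100  --111  -0-11  -00-1  -1-00(✓)  -1-10(✓)  -10-0(✓)  -11-0(✓)  -11-1(✓)  -110-(✓)  -111-(✓)  0--00  0-1-0  0-11-  01--0(✓)  011--(✓)  1--11  1-01-  11--0(✓)  11-1-  111--(✓)
size-2^3 implicants → -1--0  -11--
Unchecked terms (primes): --100, --111, -0-11, -00-1, -1--0, -11--, 0--00, 0-1-0, 0-11-, 0000-, 1--11, 1-01-, 11-1-
Minterm coverage:
  m0 ⊆ 0--00,0000-
  m1 ⊆ -00-1,0000-
  m3 ⊆ -0-11,-00-1
  m4 ⊆ --100,0--00,0-1-0
  m6 ⊆ 0-1-0,0-11-
  m7 ⊆ --111,-0-11,0-11-
  m10 ⊆ -1--0 [E]
  m12 ⊆ --100,-1--0,-11--,0--00,0-1-0
  m13 ⊆ -11-- [E]
  m14 ⊆ -1--0,-11--,0-1-0,0-11-
  m15 ⊆ --111,-11--,0-11-
  m17 ⊆ -00-1 [E]
  m18 ⊆ 1-01- [E]
  m19 ⊆ -0-11,-00-1,1--11,1-01-
  m20 ⊆ --100 [E]
  m23 ⊆ --111,-0-11,1--11
  m24 ⊆ -1--0 [E]
  m26 ⊆ -1--0,1-01-,11-1-
  m27 ⊆ 1--11,1-01-,11-1-
  m28 ⊆ --100,-1--0,-11--
  m29 ⊆ -11-- [E]
  m30 ⊆ -1--0,-11--,11-1-
  m31 ⊆ --111,-11--,1--11,11-1-
E = {--100, -00-1, -1--0, -11--, 1-01-}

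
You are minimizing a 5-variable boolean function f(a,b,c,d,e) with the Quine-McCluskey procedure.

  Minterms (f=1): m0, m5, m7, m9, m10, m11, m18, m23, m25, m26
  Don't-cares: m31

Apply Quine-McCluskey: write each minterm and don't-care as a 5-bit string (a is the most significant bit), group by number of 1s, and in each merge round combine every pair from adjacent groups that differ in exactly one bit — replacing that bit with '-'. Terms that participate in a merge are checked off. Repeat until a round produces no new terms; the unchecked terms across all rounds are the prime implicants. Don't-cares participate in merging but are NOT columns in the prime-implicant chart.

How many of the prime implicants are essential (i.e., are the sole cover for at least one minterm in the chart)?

4

Round 0: 00000 00101✓ 00111✓ 01001✓ 01010✓ 01011✓ 10010✓ 10111✓ 11001✓ 11010✓ 11111✓
Round 1: -0111 -1001 -1010 001-1 010-1 0101- 1-010 1-111
PIs = {-0111, -1001, -1010, 00000, 001-1, 010-1, 0101-, 1-010, 1-111}
Coverage chart:
  m0: 00000 ←essential
  m5: 001-1 ←essential
  m7: -0111,001-1
  m9: -1001,010-1
  m10: -1010,0101-
  m11: 010-1,0101-
  m18: 1-010 ←essential
  m23: -0111,1-111
  m25: -1001 ←essential
  m26: -1010,1-010
Essential: -1001, 00000, 001-1, 1-010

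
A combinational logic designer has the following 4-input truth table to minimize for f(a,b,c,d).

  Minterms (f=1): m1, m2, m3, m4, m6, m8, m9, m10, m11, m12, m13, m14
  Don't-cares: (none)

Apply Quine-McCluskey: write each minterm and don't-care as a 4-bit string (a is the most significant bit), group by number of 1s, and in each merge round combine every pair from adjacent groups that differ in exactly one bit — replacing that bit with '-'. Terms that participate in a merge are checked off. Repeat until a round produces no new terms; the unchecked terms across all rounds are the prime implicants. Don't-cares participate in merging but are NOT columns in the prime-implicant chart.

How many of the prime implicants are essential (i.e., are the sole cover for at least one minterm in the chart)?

[col 0] 0001*, 0010*, 0011*, 0100*, 0110*, 1000*, 1001*, 1010*, 1011*, 1100*, 1101*, 1110*
[col 1] -001*, -010*, -011*, -100*, -110*, 0-10*, 00-1*, 001-*, 01-0*, 1-00*, 1-01*, 1-10*, 10-0*, 10-1*, 100-*, 101-*, 11-0*, 110-*
[col 2] --10, -0-1, -01-, -1-0, 1--0, 1-0-, 10--
Prime implicants: --10, -0-1, -01-, -1-0, 1--0, 1-0-, 10--
PI chart (minterm → PIs covering it):
  1 | -0-1  (sole → essential)
  2 | --10,-01-
  3 | -0-1,-01-
  4 | -1-0  (sole → essential)
  6 | --10,-1-0
  8 | 1--0,1-0-,10--
  9 | -0-1,1-0-,10--
  10 | --10,-01-,1--0,10--
  11 | -0-1,-01-,10--
  12 | -1-0,1--0,1-0-
  13 | 1-0-  (sole → essential)
  14 | --10,-1-0,1--0
Essential prime implicants: -0-1, -1-0, 1-0-

3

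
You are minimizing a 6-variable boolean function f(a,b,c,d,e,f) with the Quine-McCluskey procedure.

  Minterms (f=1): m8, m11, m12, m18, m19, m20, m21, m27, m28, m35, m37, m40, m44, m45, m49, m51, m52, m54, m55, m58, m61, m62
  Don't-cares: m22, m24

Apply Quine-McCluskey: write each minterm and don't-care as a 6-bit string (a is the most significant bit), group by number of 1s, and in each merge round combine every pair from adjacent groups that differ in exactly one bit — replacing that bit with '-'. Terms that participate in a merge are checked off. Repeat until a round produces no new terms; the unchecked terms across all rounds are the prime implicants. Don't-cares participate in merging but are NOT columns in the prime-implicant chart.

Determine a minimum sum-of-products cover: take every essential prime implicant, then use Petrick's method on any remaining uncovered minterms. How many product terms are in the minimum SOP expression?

12

size-2^0 implicants → 001000(✓)  001011(✓)  001100(✓)  010010(✓)  010011(✓)  010100(✓)  010101(✓)  010110(✓)  011000(✓)  011011(✓)  011100(✓)  100011(✓)  100101(✓)  101000(✓)  101100(✓)  101101(✓)  110001(✓)  110011(✓)  110100(✓)  110110(✓)  110111(✓)  111010(✓)  111101(✓)  111110(✓)
size-2^1 implicants → -01000(✓)  -01100(✓)  -10011  -10100(✓)  -10110(✓)  0-1000(✓)  0-1011  0-1100(✓)  001-00(✓)  01-011  01-100  010-10  01001-  0101-0(✓)  01010-  011-00(✓)  1-0011  1-1101  10-101  101-00(✓)  10110-  11-110  110-11  1100-1  1101-0(✓)  11011-  111-10
size-2^2 implicants → -01-00  -101-0  0-1-00
Unchecked terms (primes): -01-00, -10011, -101-0, 0-1-00, 0-1011, 01-011, 01-100, 010-10, 01001-, 01010-, 1-0011, 1-1101, 10-101, 10110-, 11-110, 110-11, 1100-1, 11011-, 111-10
Minterm coverage:
  m8 ⊆ -01-00,0-1-00
  m11 ⊆ 0-1011 [E]
  m12 ⊆ -01-00,0-1-00
  m18 ⊆ 010-10,01001-
  m19 ⊆ -10011,01-011,01001-
  m20 ⊆ -101-0,01-100,01010-
  m21 ⊆ 01010- [E]
  m27 ⊆ 0-1011,01-011
  m28 ⊆ 0-1-00,01-100
  m35 ⊆ 1-0011 [E]
  m37 ⊆ 10-101 [E]
  m40 ⊆ -01-00 [E]
  m44 ⊆ -01-00,10110-
  m45 ⊆ 1-1101,10-101,10110-
  m49 ⊆ 1100-1 [E]
  m51 ⊆ -10011,1-0011,110-11,1100-1
  m52 ⊆ -101-0 [E]
  m54 ⊆ -101-0,11-110,11011-
  m55 ⊆ 110-11,11011-
  m58 ⊆ 111-10 [E]
  m61 ⊆ 1-1101 [E]
  m62 ⊆ 11-110,111-10
E = {-01-00, -101-0, 0-1011, 01010-, 1-0011, 1-1101, 10-101, 1100-1, 111-10}
Petrick residual → 0-1-00, 01001-, 110-11
Cover = b'ce'f' + bc'df' + a'ce'f' + a'cd'ef + a'bc'd'e + a'bc'de' + ac'd'ef + acde'f + ab'de'f + abc'ef + abc'd'f + abcef'  |cover|=12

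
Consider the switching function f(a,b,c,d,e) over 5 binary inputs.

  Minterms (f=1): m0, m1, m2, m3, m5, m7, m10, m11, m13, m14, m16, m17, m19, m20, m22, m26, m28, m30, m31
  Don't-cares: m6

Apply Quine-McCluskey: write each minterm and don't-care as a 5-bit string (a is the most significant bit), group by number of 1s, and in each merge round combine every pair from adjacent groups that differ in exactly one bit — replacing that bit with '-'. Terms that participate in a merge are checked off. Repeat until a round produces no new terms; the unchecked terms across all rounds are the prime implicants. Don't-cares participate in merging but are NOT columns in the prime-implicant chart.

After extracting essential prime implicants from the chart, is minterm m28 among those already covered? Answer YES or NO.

YES

size-2^0 implicants → 00000(✓)  00001(✓)  00010(✓)  00011(✓)  00101(✓)  00110(✓)  00111(✓)  01010(✓)  01011(✓)  01101(✓)  01110(✓)  10000(✓)  10001(✓)  10011(✓)  10100(✓)  10110(✓)  11010(✓)  11100(✓)  11110(✓)  11111(✓)
size-2^1 implicants → -0000(✓)  -0001(✓)  -0011(✓)  -0110(✓)  -1010(✓)  -1110(✓)  0-010(✓)  0-011(✓)  0-101  0-110(✓)  00-01(✓)  00-10(✓)  00-11(✓)  000-0(✓)  000-1(✓)  0000-(✓)  0001-(✓)  001-1(✓)  0011-(✓)  01-10(✓)  0101-(✓)  1-100(✓)  1-110(✓)  10-00  100-1(✓)  1000-(✓)  101-0(✓)  11-10(✓)  111-0(✓)  1111-
size-2^2 implicants → --110  -00-1  -000-  -1-10  0--10  0-01-  00--1  00-1-  000--  1-1-0
Unchecked terms (primes): --110, -00-1, -000-, -1-10, 0--10, 0-01-, 0-101, 00--1, 00-1-, 000--, 1-1-0, 10-00, 1111-
Minterm coverage:
  m0 ⊆ -000-,000--
  m1 ⊆ -00-1,-000-,00--1,000--
  m2 ⊆ 0--10,0-01-,00-1-,000--
  m3 ⊆ -00-1,0-01-,00--1,00-1-,000--
  m5 ⊆ 0-101,00--1
  m7 ⊆ 00--1,00-1-
  m10 ⊆ -1-10,0--10,0-01-
  m11 ⊆ 0-01- [E]
  m13 ⊆ 0-101 [E]
  m14 ⊆ --110,-1-10,0--10
  m16 ⊆ -000-,10-00
  m17 ⊆ -00-1,-000-
  m19 ⊆ -00-1 [E]
  m20 ⊆ 1-1-0,10-00
  m22 ⊆ --110,1-1-0
  m26 ⊆ -1-10 [E]
  m28 ⊆ 1-1-0 [E]
  m30 ⊆ --110,-1-10,1-1-0,1111-
  m31 ⊆ 1111- [E]
E = {-00-1, -1-10, 0-01-, 0-101, 1-1-0, 1111-}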